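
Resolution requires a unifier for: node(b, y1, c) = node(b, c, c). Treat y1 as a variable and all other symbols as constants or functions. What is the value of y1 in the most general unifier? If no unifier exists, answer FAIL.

c

Decompose node/3: b = b,  y1 = c,  c = c.
Delete trivial equation b = b.
Bind y1 := c; no other remaining equation mentions y1.
Delete trivial equation c = c.
MGU = { y1 -> c }, so y1 -> c.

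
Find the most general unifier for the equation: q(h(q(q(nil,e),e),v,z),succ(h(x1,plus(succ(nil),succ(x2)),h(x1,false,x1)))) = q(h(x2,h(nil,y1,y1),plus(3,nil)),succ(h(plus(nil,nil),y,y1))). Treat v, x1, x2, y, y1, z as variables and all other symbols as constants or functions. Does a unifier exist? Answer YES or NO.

YES

Decompose q/2: h(q(q(nil,e),e),v,z) = h(x2,h(nil,y1,y1),plus(3,nil)),  succ(h(x1,plus(succ(nil),succ(x2)),h(x1,false,x1))) = succ(h(plus(nil,nil),y,y1)).
Decompose h/3: q(q(nil,e),e) = x2,  v = h(nil,y1,y1),  z = plus(3,nil).
Bind x2 := q(q(nil,e),e); substituting into the one remaining equation that mentions x2 gives: succ(h(x1,plus(succ(nil),succ(q(q(nil,e),e))),h(x1,false,x1))) = succ(h(plus(nil,nil),y,y1)).
Bind v := h(nil,y1,y1); no other remaining equation mentions v.
Bind z := plus(3,nil); no other remaining equation mentions z.
Decompose succ/1: h(x1,plus(succ(nil),succ(q(q(nil,e),e))),h(x1,false,x1)) = h(plus(nil,nil),y,y1).
Decompose h/3: x1 = plus(nil,nil),  plus(succ(nil),succ(q(q(nil,e),e))) = y,  h(x1,false,x1) = y1.
Bind x1 := plus(nil,nil); substituting into the one remaining equation that mentions x1 gives: h(plus(nil,nil),false,plus(nil,nil)) = y1.
Bind y := plus(succ(nil),succ(q(q(nil,e),e))); no other remaining equation mentions y.
Bind y1 := h(plus(nil,nil),false,plus(nil,nil)). Substituting into the earlier binding gives v := h(nil,h(plus(nil,nil),false,plus(nil,nil)),h(plus(nil,nil),false,plus(nil,nil))).
No equations remain and no clash or occurs-check failure arose, so a unifier exists.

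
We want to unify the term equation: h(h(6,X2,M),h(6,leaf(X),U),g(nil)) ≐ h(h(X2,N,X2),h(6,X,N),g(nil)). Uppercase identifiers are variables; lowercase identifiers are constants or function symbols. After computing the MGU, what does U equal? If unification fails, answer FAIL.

FAIL

Decompose h/3: h(6,X2,M) ≐ h(X2,N,X2),  h(6,leaf(X),U) ≐ h(6,X,N),  g(nil) ≐ g(nil).
Decompose h/3: 6 ≐ X2,  X2 ≐ N,  M ≐ X2.
Bind X2 := 6; substituting into the 2 remaining equations that mention X2 gives: 6 ≐ N,  M ≐ 6.
Bind N := 6; substituting into the one remaining equation that mentions N gives: h(6,leaf(X),U) ≐ h(6,X,6).
Bind M := 6; no other remaining equation mentions M.
Decompose h/3: 6 ≐ 6,  leaf(X) ≐ X,  U ≐ 6.
Delete trivial equation 6 ≐ 6.
Occurs check fails: X occurs in leaf(X); the equation X ≐ leaf(X) has no finite solution.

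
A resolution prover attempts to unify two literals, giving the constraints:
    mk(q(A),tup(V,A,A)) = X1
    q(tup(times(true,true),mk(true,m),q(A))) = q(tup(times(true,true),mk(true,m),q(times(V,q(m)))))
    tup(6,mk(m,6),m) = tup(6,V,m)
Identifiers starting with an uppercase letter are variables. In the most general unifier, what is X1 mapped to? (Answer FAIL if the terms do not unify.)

mk(q(times(mk(m,6),q(m))),tup(mk(m,6),times(mk(m,6),q(m)),times(mk(m,6),q(m))))

Bind X1 := mk(q(A),tup(V,A,A)); no other remaining equation mentions X1.
Decompose q/1: tup(times(true,true),mk(true,m),q(A)) = tup(times(true,true),mk(true,m),q(times(V,q(m)))).
Decompose tup/3: times(true,true) = times(true,true),  mk(true,m) = mk(true,m),  q(A) = q(times(V,q(m))).
Delete trivial equation times(true,true) = times(true,true).
Delete trivial equation mk(true,m) = mk(true,m).
Decompose q/1: A = times(V,q(m)).
Bind A := times(V,q(m)); no other remaining equation mentions A. Substituting into the earlier binding gives X1 := mk(q(times(V,q(m))),tup(V,times(V,q(m)),times(V,q(m)))).
Decompose tup/3: 6 = 6,  mk(m,6) = V,  m = m.
Delete trivial equation 6 = 6.
Bind V := mk(m,6); no other remaining equation mentions V. Substituting into the earlier bindings gives X1 := mk(q(times(mk(m,6),q(m))),tup(mk(m,6),times(mk(m,6),q(m)),times(mk(m,6),q(m)))), A := times(mk(m,6),q(m)).
Delete trivial equation m = m.
MGU = { X1 ↦ mk(q(times(mk(m,6),q(m))),tup(mk(m,6),times(mk(m,6),q(m)),times(mk(m,6),q(m)))), A ↦ times(mk(m,6),q(m)), V ↦ mk(m,6) }, so X1 ↦ mk(q(times(mk(m,6),q(m))),tup(mk(m,6),times(mk(m,6),q(m)),times(mk(m,6),q(m)))).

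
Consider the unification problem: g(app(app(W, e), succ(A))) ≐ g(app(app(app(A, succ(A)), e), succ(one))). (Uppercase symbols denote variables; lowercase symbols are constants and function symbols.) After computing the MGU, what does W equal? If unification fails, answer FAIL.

Decompose g/1: app(app(W, e), succ(A)) ≐ app(app(app(A, succ(A)), e), succ(one)).
Decompose app/2: app(W, e) ≐ app(app(A, succ(A)), e),  succ(A) ≐ succ(one).
Decompose app/2: W ≐ app(A, succ(A)),  e ≐ e.
Bind W := app(A, succ(A)); no other remaining equation mentions W.
Delete trivial equation e ≐ e.
Decompose succ/1: A ≐ one.
Bind A := one. Substituting into the earlier binding gives W := app(one, succ(one)).
MGU = { W := app(one, succ(one)), A := one }, so W := app(one, succ(one)).

app(one, succ(one))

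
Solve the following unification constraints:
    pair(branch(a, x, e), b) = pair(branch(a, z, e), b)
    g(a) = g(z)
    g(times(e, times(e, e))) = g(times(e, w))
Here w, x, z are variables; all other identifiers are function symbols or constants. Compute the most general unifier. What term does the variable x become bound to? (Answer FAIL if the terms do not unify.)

Decompose pair/2: branch(a, x, e) = branch(a, z, e),  b = b.
Decompose branch/3: a = a,  x = z,  e = e.
Delete trivial equation a = a.
Bind x := z; no other remaining equation mentions x.
Delete trivial equation e = e.
Delete trivial equation b = b.
Decompose g/1: a = z.
Bind z := a; no other remaining equation mentions z. Substituting into the earlier binding gives x := a.
Decompose g/1: times(e, times(e, e)) = times(e, w).
Decompose times/2: e = e,  times(e, e) = w.
Delete trivial equation e = e.
Bind w := times(e, e).
MGU = { x ↦ a, z ↦ a, w ↦ times(e, e) }, so x ↦ a.

a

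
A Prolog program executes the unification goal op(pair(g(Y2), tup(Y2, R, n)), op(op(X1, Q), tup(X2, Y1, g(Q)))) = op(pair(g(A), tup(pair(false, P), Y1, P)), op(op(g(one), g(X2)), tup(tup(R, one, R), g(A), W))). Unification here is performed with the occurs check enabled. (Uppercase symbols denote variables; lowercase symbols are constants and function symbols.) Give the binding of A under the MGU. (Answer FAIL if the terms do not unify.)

pair(false, n)

Decompose op/2: pair(g(Y2), tup(Y2, R, n)) = pair(g(A), tup(pair(false, P), Y1, P)),  op(op(X1, Q), tup(X2, Y1, g(Q))) = op(op(g(one), g(X2)), tup(tup(R, one, R), g(A), W)).
Decompose pair/2: g(Y2) = g(A),  tup(Y2, R, n) = tup(pair(false, P), Y1, P).
Decompose g/1: Y2 = A.
Bind Y2 := A; substituting into the one remaining equation that mentions Y2 gives: tup(A, R, n) = tup(pair(false, P), Y1, P).
Decompose tup/3: A = pair(false, P),  R = Y1,  n = P.
Bind A := pair(false, P); substituting into the one remaining equation that mentions A gives: op(op(X1, Q), tup(X2, Y1, g(Q))) = op(op(g(one), g(X2)), tup(tup(R, one, R), g(pair(false, P)), W)). Substituting into the earlier binding gives Y2 := pair(false, P).
Bind R := Y1; substituting into the one remaining equation that mentions R gives: op(op(X1, Q), tup(X2, Y1, g(Q))) = op(op(g(one), g(X2)), tup(tup(Y1, one, Y1), g(pair(false, P)), W)).
Bind P := n; substituting into the remaining equation gives: op(op(X1, Q), tup(X2, Y1, g(Q))) = op(op(g(one), g(X2)), tup(tup(Y1, one, Y1), g(pair(false, n)), W)). Substituting into the earlier bindings gives Y2 := pair(false, n), A := pair(false, n).
Decompose op/2: op(X1, Q) = op(g(one), g(X2)),  tup(X2, Y1, g(Q)) = tup(tup(Y1, one, Y1), g(pair(false, n)), W).
Decompose op/2: X1 = g(one),  Q = g(X2).
Bind X1 := g(one); no other remaining equation mentions X1.
Bind Q := g(X2); substituting into the remaining equation gives: tup(X2, Y1, g(g(X2))) = tup(tup(Y1, one, Y1), g(pair(false, n)), W).
Decompose tup/3: X2 = tup(Y1, one, Y1),  Y1 = g(pair(false, n)),  g(g(X2)) = W.
Bind X2 := tup(Y1, one, Y1); substituting into the one remaining equation that mentions X2 gives: g(g(tup(Y1, one, Y1))) = W. Substituting into the earlier binding gives Q := g(tup(Y1, one, Y1)).
Bind Y1 := g(pair(false, n)); substituting into the remaining equation gives: g(g(tup(g(pair(false, n)), one, g(pair(false, n))))) = W. Substituting into the earlier bindings gives R := g(pair(false, n)), Q := g(tup(g(pair(false, n)), one, g(pair(false, n)))), X2 := tup(g(pair(false, n)), one, g(pair(false, n))).
Bind W := g(g(tup(g(pair(false, n)), one, g(pair(false, n))))).
MGU = { Y2 = pair(false, n), A = pair(false, n), R = g(pair(false, n)), P = n, X1 = g(one), Q = g(tup(g(pair(false, n)), one, g(pair(false, n)))), X2 = tup(g(pair(false, n)), one, g(pair(false, n))), Y1 = g(pair(false, n)), W = g(g(tup(g(pair(false, n)), one, g(pair(false, n))))) }, so A = pair(false, n).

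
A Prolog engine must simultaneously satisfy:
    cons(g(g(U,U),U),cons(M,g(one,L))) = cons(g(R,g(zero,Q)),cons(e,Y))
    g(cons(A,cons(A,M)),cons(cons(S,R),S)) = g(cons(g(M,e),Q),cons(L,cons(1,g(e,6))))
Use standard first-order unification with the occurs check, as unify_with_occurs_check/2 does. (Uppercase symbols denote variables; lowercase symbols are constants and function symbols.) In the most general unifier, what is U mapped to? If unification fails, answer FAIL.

Decompose cons/2: g(g(U,U),U) = g(R,g(zero,Q)),  cons(M,g(one,L)) = cons(e,Y).
Decompose g/2: g(U,U) = R,  U = g(zero,Q).
Bind R := g(U,U); substituting into the one remaining equation that mentions R gives: g(cons(A,cons(A,M)),cons(cons(S,g(U,U)),S)) = g(cons(g(M,e),Q),cons(L,cons(1,g(e,6)))).
Bind U := g(zero,Q); substituting into the one remaining equation that mentions U gives: g(cons(A,cons(A,M)),cons(cons(S,g(g(zero,Q),g(zero,Q))),S)) = g(cons(g(M,e),Q),cons(L,cons(1,g(e,6)))). Substituting into the earlier binding gives R := g(g(zero,Q),g(zero,Q)).
Decompose cons/2: M = e,  g(one,L) = Y.
Bind M := e; substituting into the one remaining equation that mentions M gives: g(cons(A,cons(A,e)),cons(cons(S,g(g(zero,Q),g(zero,Q))),S)) = g(cons(g(e,e),Q),cons(L,cons(1,g(e,6)))).
Bind Y := g(one,L); no other remaining equation mentions Y.
Decompose g/2: cons(A,cons(A,e)) = cons(g(e,e),Q),  cons(cons(S,g(g(zero,Q),g(zero,Q))),S) = cons(L,cons(1,g(e,6))).
Decompose cons/2: A = g(e,e),  cons(A,e) = Q.
Bind A := g(e,e); substituting into the one remaining equation that mentions A gives: cons(g(e,e),e) = Q.
Bind Q := cons(g(e,e),e); substituting into the remaining equation gives: cons(cons(S,g(g(zero,cons(g(e,e),e)),g(zero,cons(g(e,e),e)))),S) = cons(L,cons(1,g(e,6))). Substituting into the earlier bindings gives R := g(g(zero,cons(g(e,e),e)),g(zero,cons(g(e,e),e))), U := g(zero,cons(g(e,e),e)).
Decompose cons/2: cons(S,g(g(zero,cons(g(e,e),e)),g(zero,cons(g(e,e),e)))) = L,  S = cons(1,g(e,6)).
Bind L := cons(S,g(g(zero,cons(g(e,e),e)),g(zero,cons(g(e,e),e)))); no other remaining equation mentions L. Substituting into the earlier binding gives Y := g(one,cons(S,g(g(zero,cons(g(e,e),e)),g(zero,cons(g(e,e),e))))).
Bind S := cons(1,g(e,6)). Substituting into the earlier bindings gives Y := g(one,cons(cons(1,g(e,6)),g(g(zero,cons(g(e,e),e)),g(zero,cons(g(e,e),e))))), L := cons(cons(1,g(e,6)),g(g(zero,cons(g(e,e),e)),g(zero,cons(g(e,e),e)))).
MGU = { R -> g(g(zero,cons(g(e,e),e)),g(zero,cons(g(e,e),e))), U -> g(zero,cons(g(e,e),e)), M -> e, Y -> g(one,cons(cons(1,g(e,6)),g(g(zero,cons(g(e,e),e)),g(zero,cons(g(e,e),e))))), A -> g(e,e), Q -> cons(g(e,e),e), L -> cons(cons(1,g(e,6)),g(g(zero,cons(g(e,e),e)),g(zero,cons(g(e,e),e)))), S -> cons(1,g(e,6)) }, so U -> g(zero,cons(g(e,e),e)).

g(zero,cons(g(e,e),e))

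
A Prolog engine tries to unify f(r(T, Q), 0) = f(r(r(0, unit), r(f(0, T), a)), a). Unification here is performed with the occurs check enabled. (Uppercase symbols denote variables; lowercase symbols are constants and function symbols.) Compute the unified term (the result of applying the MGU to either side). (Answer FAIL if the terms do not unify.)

FAIL

Decompose f/2: r(T, Q) = r(r(0, unit), r(f(0, T), a)),  0 = a.
Decompose r/2: T = r(0, unit),  Q = r(f(0, T), a).
Bind T := r(0, unit); substituting into the one remaining equation that mentions T gives: Q = r(f(0, r(0, unit)), a).
Bind Q := r(f(0, r(0, unit)), a); no other remaining equation mentions Q.
Clash: constants 0 and a differ; no unifier exists.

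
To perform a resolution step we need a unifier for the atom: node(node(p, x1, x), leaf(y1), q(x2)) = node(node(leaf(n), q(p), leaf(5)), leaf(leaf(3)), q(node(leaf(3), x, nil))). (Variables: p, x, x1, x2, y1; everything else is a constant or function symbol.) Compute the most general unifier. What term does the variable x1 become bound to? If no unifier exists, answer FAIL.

Decompose node/3: node(p, x1, x) = node(leaf(n), q(p), leaf(5)),  leaf(y1) = leaf(leaf(3)),  q(x2) = q(node(leaf(3), x, nil)).
Decompose node/3: p = leaf(n),  x1 = q(p),  x = leaf(5).
Bind p := leaf(n); substituting into the one remaining equation that mentions p gives: x1 = q(leaf(n)).
Bind x1 := q(leaf(n)); no other remaining equation mentions x1.
Bind x := leaf(5); substituting into the one remaining equation that mentions x gives: q(x2) = q(node(leaf(3), leaf(5), nil)).
Decompose leaf/1: y1 = leaf(3).
Bind y1 := leaf(3); no other remaining equation mentions y1.
Decompose q/1: x2 = node(leaf(3), leaf(5), nil).
Bind x2 := node(leaf(3), leaf(5), nil).
MGU = { p -> leaf(n), x1 -> q(leaf(n)), x -> leaf(5), y1 -> leaf(3), x2 -> node(leaf(3), leaf(5), nil) }, so x1 -> q(leaf(n)).

q(leaf(n))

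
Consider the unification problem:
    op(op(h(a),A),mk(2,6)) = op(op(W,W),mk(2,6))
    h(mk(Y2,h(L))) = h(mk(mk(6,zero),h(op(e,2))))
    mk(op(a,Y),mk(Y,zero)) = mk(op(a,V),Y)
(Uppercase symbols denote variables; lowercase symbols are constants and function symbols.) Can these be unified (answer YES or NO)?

Decompose op/2: op(h(a),A) = op(W,W),  mk(2,6) = mk(2,6).
Decompose op/2: h(a) = W,  A = W.
Bind W := h(a); substituting into the one remaining equation that mentions W gives: A = h(a).
Bind A := h(a); no other remaining equation mentions A.
Delete trivial equation mk(2,6) = mk(2,6).
Decompose h/1: mk(Y2,h(L)) = mk(mk(6,zero),h(op(e,2))).
Decompose mk/2: Y2 = mk(6,zero),  h(L) = h(op(e,2)).
Bind Y2 := mk(6,zero); no other remaining equation mentions Y2.
Decompose h/1: L = op(e,2).
Bind L := op(e,2); no other remaining equation mentions L.
Decompose mk/2: op(a,Y) = op(a,V),  mk(Y,zero) = Y.
Decompose op/2: a = a,  Y = V.
Delete trivial equation a = a.
Bind Y := V; substituting into the remaining equation gives: mk(V,zero) = V.
Occurs check fails: V occurs in mk(V,zero); the equation V = mk(V,zero) has no finite solution.

NO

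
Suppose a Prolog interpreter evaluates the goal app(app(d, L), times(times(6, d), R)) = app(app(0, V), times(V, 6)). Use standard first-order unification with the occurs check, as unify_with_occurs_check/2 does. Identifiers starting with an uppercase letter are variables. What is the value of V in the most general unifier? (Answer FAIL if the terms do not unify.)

FAIL

Decompose app/2: app(d, L) = app(0, V),  times(times(6, d), R) = times(V, 6).
Decompose app/2: d = 0,  L = V.
Clash: constants d and 0 differ; no unifier exists.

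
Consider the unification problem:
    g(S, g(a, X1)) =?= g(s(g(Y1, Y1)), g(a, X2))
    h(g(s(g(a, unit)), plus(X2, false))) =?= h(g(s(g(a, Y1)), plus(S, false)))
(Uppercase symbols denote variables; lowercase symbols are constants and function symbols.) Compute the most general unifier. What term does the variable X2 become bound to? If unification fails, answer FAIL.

Decompose g/2: S =?= s(g(Y1, Y1)),  g(a, X1) =?= g(a, X2).
Bind S := s(g(Y1, Y1)); substituting into the one remaining equation that mentions S gives: h(g(s(g(a, unit)), plus(X2, false))) =?= h(g(s(g(a, Y1)), plus(s(g(Y1, Y1)), false))).
Decompose g/2: a =?= a,  X1 =?= X2.
Delete trivial equation a =?= a.
Bind X1 := X2; no other remaining equation mentions X1.
Decompose h/1: g(s(g(a, unit)), plus(X2, false)) =?= g(s(g(a, Y1)), plus(s(g(Y1, Y1)), false)).
Decompose g/2: s(g(a, unit)) =?= s(g(a, Y1)),  plus(X2, false) =?= plus(s(g(Y1, Y1)), false).
Decompose s/1: g(a, unit) =?= g(a, Y1).
Decompose g/2: a =?= a,  unit =?= Y1.
Delete trivial equation a =?= a.
Bind Y1 := unit; substituting into the remaining equation gives: plus(X2, false) =?= plus(s(g(unit, unit)), false). Substituting into the earlier binding gives S := s(g(unit, unit)).
Decompose plus/2: X2 =?= s(g(unit, unit)),  false =?= false.
Bind X2 := s(g(unit, unit)); no other remaining equation mentions X2. Substituting into the earlier binding gives X1 := s(g(unit, unit)).
Delete trivial equation false =?= false.
MGU = { S ↦ s(g(unit, unit)), X1 ↦ s(g(unit, unit)), Y1 ↦ unit, X2 ↦ s(g(unit, unit)) }, so X2 ↦ s(g(unit, unit)).

s(g(unit, unit))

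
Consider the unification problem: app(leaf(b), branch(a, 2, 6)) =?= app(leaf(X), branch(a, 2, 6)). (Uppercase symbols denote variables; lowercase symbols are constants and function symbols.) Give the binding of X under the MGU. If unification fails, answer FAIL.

b

Decompose app/2: leaf(b) =?= leaf(X),  branch(a, 2, 6) =?= branch(a, 2, 6).
Decompose leaf/1: b =?= X.
Bind X := b; no other remaining equation mentions X.
Delete trivial equation branch(a, 2, 6) =?= branch(a, 2, 6).
MGU = { X ↦ b }, so X ↦ b.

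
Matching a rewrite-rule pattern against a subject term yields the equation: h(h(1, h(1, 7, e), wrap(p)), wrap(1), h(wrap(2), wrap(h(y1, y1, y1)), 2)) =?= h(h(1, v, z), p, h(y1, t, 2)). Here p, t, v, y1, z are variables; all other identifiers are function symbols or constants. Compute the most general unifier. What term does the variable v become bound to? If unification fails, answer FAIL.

Decompose h/3: h(1, h(1, 7, e), wrap(p)) =?= h(1, v, z),  wrap(1) =?= p,  h(wrap(2), wrap(h(y1, y1, y1)), 2) =?= h(y1, t, 2).
Decompose h/3: 1 =?= 1,  h(1, 7, e) =?= v,  wrap(p) =?= z.
Delete trivial equation 1 =?= 1.
Bind v := h(1, 7, e); no other remaining equation mentions v.
Bind z := wrap(p); no other remaining equation mentions z.
Bind p := wrap(1); no other remaining equation mentions p. Substituting into the earlier binding gives z := wrap(wrap(1)).
Decompose h/3: wrap(2) =?= y1,  wrap(h(y1, y1, y1)) =?= t,  2 =?= 2.
Bind y1 := wrap(2); substituting into the one remaining equation that mentions y1 gives: wrap(h(wrap(2), wrap(2), wrap(2))) =?= t.
Bind t := wrap(h(wrap(2), wrap(2), wrap(2))); no other remaining equation mentions t.
Delete trivial equation 2 =?= 2.
MGU = { v ↦ h(1, 7, e), z ↦ wrap(wrap(1)), p ↦ wrap(1), y1 ↦ wrap(2), t ↦ wrap(h(wrap(2), wrap(2), wrap(2))) }, so v ↦ h(1, 7, e).

h(1, 7, e)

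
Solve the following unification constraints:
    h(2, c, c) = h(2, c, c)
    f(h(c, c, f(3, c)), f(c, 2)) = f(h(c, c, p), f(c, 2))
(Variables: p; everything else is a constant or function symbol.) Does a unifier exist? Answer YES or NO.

Delete trivial equation h(2, c, c) = h(2, c, c).
Decompose f/2: h(c, c, f(3, c)) = h(c, c, p),  f(c, 2) = f(c, 2).
Decompose h/3: c = c,  c = c,  f(3, c) = p.
Delete trivial equation c = c.
Delete trivial equation c = c.
Bind p := f(3, c); no other remaining equation mentions p.
Delete trivial equation f(c, 2) = f(c, 2).
No equations remain and no clash or occurs-check failure arose, so a unifier exists.

YES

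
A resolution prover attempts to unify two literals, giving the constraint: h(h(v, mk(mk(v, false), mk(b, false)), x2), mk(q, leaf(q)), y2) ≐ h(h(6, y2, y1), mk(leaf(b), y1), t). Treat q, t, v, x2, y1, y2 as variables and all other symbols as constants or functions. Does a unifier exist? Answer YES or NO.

Decompose h/3: h(v, mk(mk(v, false), mk(b, false)), x2) ≐ h(6, y2, y1),  mk(q, leaf(q)) ≐ mk(leaf(b), y1),  y2 ≐ t.
Decompose h/3: v ≐ 6,  mk(mk(v, false), mk(b, false)) ≐ y2,  x2 ≐ y1.
Bind v := 6; substituting into the one remaining equation that mentions v gives: mk(mk(6, false), mk(b, false)) ≐ y2.
Bind y2 := mk(mk(6, false), mk(b, false)); substituting into the one remaining equation that mentions y2 gives: mk(mk(6, false), mk(b, false)) ≐ t.
Bind x2 := y1; no other remaining equation mentions x2.
Decompose mk/2: q ≐ leaf(b),  leaf(q) ≐ y1.
Bind q := leaf(b); substituting into the one remaining equation that mentions q gives: leaf(leaf(b)) ≐ y1.
Bind y1 := leaf(leaf(b)); no other remaining equation mentions y1. Substituting into the earlier binding gives x2 := leaf(leaf(b)).
Bind t := mk(mk(6, false), mk(b, false)).
No equations remain and no clash or occurs-check failure arose, so a unifier exists.

YES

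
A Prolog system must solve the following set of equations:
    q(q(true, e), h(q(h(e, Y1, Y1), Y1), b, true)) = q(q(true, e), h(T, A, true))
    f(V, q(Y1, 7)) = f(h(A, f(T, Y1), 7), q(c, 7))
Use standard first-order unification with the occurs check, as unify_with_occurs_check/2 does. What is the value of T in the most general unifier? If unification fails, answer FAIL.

Decompose q/2: q(true, e) = q(true, e),  h(q(h(e, Y1, Y1), Y1), b, true) = h(T, A, true).
Delete trivial equation q(true, e) = q(true, e).
Decompose h/3: q(h(e, Y1, Y1), Y1) = T,  b = A,  true = true.
Bind T := q(h(e, Y1, Y1), Y1); substituting into the one remaining equation that mentions T gives: f(V, q(Y1, 7)) = f(h(A, f(q(h(e, Y1, Y1), Y1), Y1), 7), q(c, 7)).
Bind A := b; substituting into the one remaining equation that mentions A gives: f(V, q(Y1, 7)) = f(h(b, f(q(h(e, Y1, Y1), Y1), Y1), 7), q(c, 7)).
Delete trivial equation true = true.
Decompose f/2: V = h(b, f(q(h(e, Y1, Y1), Y1), Y1), 7),  q(Y1, 7) = q(c, 7).
Bind V := h(b, f(q(h(e, Y1, Y1), Y1), Y1), 7); no other remaining equation mentions V.
Decompose q/2: Y1 = c,  7 = 7.
Bind Y1 := c; no other remaining equation mentions Y1. Substituting into the earlier bindings gives T := q(h(e, c, c), c), V := h(b, f(q(h(e, c, c), c), c), 7).
Delete trivial equation 7 = 7.
MGU = { T = q(h(e, c, c), c), A = b, V = h(b, f(q(h(e, c, c), c), c), 7), Y1 = c }, so T = q(h(e, c, c), c).

q(h(e, c, c), c)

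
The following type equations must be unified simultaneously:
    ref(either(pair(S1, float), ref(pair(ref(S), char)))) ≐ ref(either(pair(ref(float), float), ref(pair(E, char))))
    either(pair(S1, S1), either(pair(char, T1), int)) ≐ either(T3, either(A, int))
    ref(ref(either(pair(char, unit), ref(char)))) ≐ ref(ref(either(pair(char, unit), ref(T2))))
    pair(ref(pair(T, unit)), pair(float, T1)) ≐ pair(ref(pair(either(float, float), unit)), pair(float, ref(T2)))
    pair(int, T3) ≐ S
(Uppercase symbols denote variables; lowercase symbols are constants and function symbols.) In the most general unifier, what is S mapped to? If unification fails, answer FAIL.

pair(int, pair(ref(float), ref(float)))

Decompose ref/1: either(pair(S1, float), ref(pair(ref(S), char))) ≐ either(pair(ref(float), float), ref(pair(E, char))).
Decompose either/2: pair(S1, float) ≐ pair(ref(float), float),  ref(pair(ref(S), char)) ≐ ref(pair(E, char)).
Decompose pair/2: S1 ≐ ref(float),  float ≐ float.
Bind S1 := ref(float); substituting into the one remaining equation that mentions S1 gives: either(pair(ref(float), ref(float)), either(pair(char, T1), int)) ≐ either(T3, either(A, int)).
Delete trivial equation float ≐ float.
Decompose ref/1: pair(ref(S), char) ≐ pair(E, char).
Decompose pair/2: ref(S) ≐ E,  char ≐ char.
Bind E := ref(S); no other remaining equation mentions E.
Delete trivial equation char ≐ char.
Decompose either/2: pair(ref(float), ref(float)) ≐ T3,  either(pair(char, T1), int) ≐ either(A, int).
Bind T3 := pair(ref(float), ref(float)); substituting into the one remaining equation that mentions T3 gives: pair(int, pair(ref(float), ref(float))) ≐ S.
Decompose either/2: pair(char, T1) ≐ A,  int ≐ int.
Bind A := pair(char, T1); no other remaining equation mentions A.
Delete trivial equation int ≐ int.
Decompose ref/1: ref(either(pair(char, unit), ref(char))) ≐ ref(either(pair(char, unit), ref(T2))).
Decompose ref/1: either(pair(char, unit), ref(char)) ≐ either(pair(char, unit), ref(T2)).
Decompose either/2: pair(char, unit) ≐ pair(char, unit),  ref(char) ≐ ref(T2).
Delete trivial equation pair(char, unit) ≐ pair(char, unit).
Decompose ref/1: char ≐ T2.
Bind T2 := char; substituting into the one remaining equation that mentions T2 gives: pair(ref(pair(T, unit)), pair(float, T1)) ≐ pair(ref(pair(either(float, float), unit)), pair(float, ref(char))).
Decompose pair/2: ref(pair(T, unit)) ≐ ref(pair(either(float, float), unit)),  pair(float, T1) ≐ pair(float, ref(char)).
Decompose ref/1: pair(T, unit) ≐ pair(either(float, float), unit).
Decompose pair/2: T ≐ either(float, float),  unit ≐ unit.
Bind T := either(float, float); no other remaining equation mentions T.
Delete trivial equation unit ≐ unit.
Decompose pair/2: float ≐ float,  T1 ≐ ref(char).
Delete trivial equation float ≐ float.
Bind T1 := ref(char); no other remaining equation mentions T1. Substituting into the earlier binding gives A := pair(char, ref(char)).
Bind S := pair(int, pair(ref(float), ref(float))). Substituting into the earlier binding gives E := ref(pair(int, pair(ref(float), ref(float)))).
MGU = { S1 ↦ ref(float), E ↦ ref(pair(int, pair(ref(float), ref(float)))), T3 ↦ pair(ref(float), ref(float)), A ↦ pair(char, ref(char)), T2 ↦ char, T ↦ either(float, float), T1 ↦ ref(char), S ↦ pair(int, pair(ref(float), ref(float))) }, so S ↦ pair(int, pair(ref(float), ref(float))).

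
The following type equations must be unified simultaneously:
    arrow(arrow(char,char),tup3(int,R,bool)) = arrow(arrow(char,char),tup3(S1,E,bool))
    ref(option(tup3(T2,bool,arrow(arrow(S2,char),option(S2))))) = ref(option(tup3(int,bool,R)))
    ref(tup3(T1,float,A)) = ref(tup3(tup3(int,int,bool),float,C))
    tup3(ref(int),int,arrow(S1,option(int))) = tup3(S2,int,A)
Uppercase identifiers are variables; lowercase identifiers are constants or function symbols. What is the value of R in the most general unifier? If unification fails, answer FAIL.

arrow(arrow(ref(int),char),option(ref(int)))

Decompose arrow/2: arrow(char,char) = arrow(char,char),  tup3(int,R,bool) = tup3(S1,E,bool).
Delete trivial equation arrow(char,char) = arrow(char,char).
Decompose tup3/3: int = S1,  R = E,  bool = bool.
Bind S1 := int; substituting into the one remaining equation that mentions S1 gives: tup3(ref(int),int,arrow(int,option(int))) = tup3(S2,int,A).
Bind R := E; substituting into the one remaining equation that mentions R gives: ref(option(tup3(T2,bool,arrow(arrow(S2,char),option(S2))))) = ref(option(tup3(int,bool,E))).
Delete trivial equation bool = bool.
Decompose ref/1: option(tup3(T2,bool,arrow(arrow(S2,char),option(S2)))) = option(tup3(int,bool,E)).
Decompose option/1: tup3(T2,bool,arrow(arrow(S2,char),option(S2))) = tup3(int,bool,E).
Decompose tup3/3: T2 = int,  bool = bool,  arrow(arrow(S2,char),option(S2)) = E.
Bind T2 := int; no other remaining equation mentions T2.
Delete trivial equation bool = bool.
Bind E := arrow(arrow(S2,char),option(S2)); no other remaining equation mentions E. Substituting into the earlier binding gives R := arrow(arrow(S2,char),option(S2)).
Decompose ref/1: tup3(T1,float,A) = tup3(tup3(int,int,bool),float,C).
Decompose tup3/3: T1 = tup3(int,int,bool),  float = float,  A = C.
Bind T1 := tup3(int,int,bool); no other remaining equation mentions T1.
Delete trivial equation float = float.
Bind A := C; substituting into the remaining equation gives: tup3(ref(int),int,arrow(int,option(int))) = tup3(S2,int,C).
Decompose tup3/3: ref(int) = S2,  int = int,  arrow(int,option(int)) = C.
Bind S2 := ref(int); no other remaining equation mentions S2. Substituting into the earlier bindings gives R := arrow(arrow(ref(int),char),option(ref(int))), E := arrow(arrow(ref(int),char),option(ref(int))).
Delete trivial equation int = int.
Bind C := arrow(int,option(int)). Substituting into the earlier binding gives A := arrow(int,option(int)).
MGU = { S1 := int, R := arrow(arrow(ref(int),char),option(ref(int))), T2 := int, E := arrow(arrow(ref(int),char),option(ref(int))), T1 := tup3(int,int,bool), A := arrow(int,option(int)), S2 := ref(int), C := arrow(int,option(int)) }, so R := arrow(arrow(ref(int),char),option(ref(int))).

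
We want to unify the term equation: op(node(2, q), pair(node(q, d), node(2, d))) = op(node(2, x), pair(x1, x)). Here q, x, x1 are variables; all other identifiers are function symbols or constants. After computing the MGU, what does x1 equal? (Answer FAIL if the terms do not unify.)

node(node(2, d), d)

Decompose op/2: node(2, q) = node(2, x),  pair(node(q, d), node(2, d)) = pair(x1, x).
Decompose node/2: 2 = 2,  q = x.
Delete trivial equation 2 = 2.
Bind q := x; substituting into the remaining equation gives: pair(node(x, d), node(2, d)) = pair(x1, x).
Decompose pair/2: node(x, d) = x1,  node(2, d) = x.
Bind x1 := node(x, d); no other remaining equation mentions x1.
Bind x := node(2, d). Substituting into the earlier bindings gives q := node(2, d), x1 := node(node(2, d), d).
MGU = { q -> node(2, d), x1 -> node(node(2, d), d), x -> node(2, d) }, so x1 -> node(node(2, d), d).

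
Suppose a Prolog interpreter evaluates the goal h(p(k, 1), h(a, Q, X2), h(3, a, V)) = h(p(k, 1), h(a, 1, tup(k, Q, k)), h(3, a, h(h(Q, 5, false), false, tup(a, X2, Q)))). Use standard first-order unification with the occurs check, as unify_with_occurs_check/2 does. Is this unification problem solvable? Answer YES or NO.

Decompose h/3: p(k, 1) = p(k, 1),  h(a, Q, X2) = h(a, 1, tup(k, Q, k)),  h(3, a, V) = h(3, a, h(h(Q, 5, false), false, tup(a, X2, Q))).
Delete trivial equation p(k, 1) = p(k, 1).
Decompose h/3: a = a,  Q = 1,  X2 = tup(k, Q, k).
Delete trivial equation a = a.
Bind Q := 1; substituting into the remaining equations gives: X2 = tup(k, 1, k),  h(3, a, V) = h(3, a, h(h(1, 5, false), false, tup(a, X2, 1))).
Bind X2 := tup(k, 1, k); substituting into the remaining equation gives: h(3, a, V) = h(3, a, h(h(1, 5, false), false, tup(a, tup(k, 1, k), 1))).
Decompose h/3: 3 = 3,  a = a,  V = h(h(1, 5, false), false, tup(a, tup(k, 1, k), 1)).
Delete trivial equation 3 = 3.
Delete trivial equation a = a.
Bind V := h(h(1, 5, false), false, tup(a, tup(k, 1, k), 1)).
No equations remain and no clash or occurs-check failure arose, so a unifier exists.

YES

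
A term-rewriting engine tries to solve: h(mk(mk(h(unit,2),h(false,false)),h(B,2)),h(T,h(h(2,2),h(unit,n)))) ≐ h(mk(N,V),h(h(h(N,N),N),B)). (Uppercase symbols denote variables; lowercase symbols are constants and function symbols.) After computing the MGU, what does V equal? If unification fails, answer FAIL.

Decompose h/2: mk(mk(h(unit,2),h(false,false)),h(B,2)) ≐ mk(N,V),  h(T,h(h(2,2),h(unit,n))) ≐ h(h(h(N,N),N),B).
Decompose mk/2: mk(h(unit,2),h(false,false)) ≐ N,  h(B,2) ≐ V.
Bind N := mk(h(unit,2),h(false,false)); substituting into the one remaining equation that mentions N gives: h(T,h(h(2,2),h(unit,n))) ≐ h(h(h(mk(h(unit,2),h(false,false)),mk(h(unit,2),h(false,false))),mk(h(unit,2),h(false,false))),B).
Bind V := h(B,2); no other remaining equation mentions V.
Decompose h/2: T ≐ h(h(mk(h(unit,2),h(false,false)),mk(h(unit,2),h(false,false))),mk(h(unit,2),h(false,false))),  h(h(2,2),h(unit,n)) ≐ B.
Bind T := h(h(mk(h(unit,2),h(false,false)),mk(h(unit,2),h(false,false))),mk(h(unit,2),h(false,false))); no other remaining equation mentions T.
Bind B := h(h(2,2),h(unit,n)). Substituting into the earlier binding gives V := h(h(h(2,2),h(unit,n)),2).
MGU = { N := mk(h(unit,2),h(false,false)), V := h(h(h(2,2),h(unit,n)),2), T := h(h(mk(h(unit,2),h(false,false)),mk(h(unit,2),h(false,false))),mk(h(unit,2),h(false,false))), B := h(h(2,2),h(unit,n)) }, so V := h(h(h(2,2),h(unit,n)),2).

h(h(h(2,2),h(unit,n)),2)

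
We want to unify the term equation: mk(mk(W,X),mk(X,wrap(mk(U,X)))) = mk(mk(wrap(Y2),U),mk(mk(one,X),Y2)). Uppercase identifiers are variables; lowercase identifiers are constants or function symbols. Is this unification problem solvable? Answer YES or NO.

Decompose mk/2: mk(W,X) = mk(wrap(Y2),U),  mk(X,wrap(mk(U,X))) = mk(mk(one,X),Y2).
Decompose mk/2: W = wrap(Y2),  X = U.
Bind W := wrap(Y2); no other remaining equation mentions W.
Bind X := U; substituting into the remaining equation gives: mk(U,wrap(mk(U,U))) = mk(mk(one,U),Y2).
Decompose mk/2: U = mk(one,U),  wrap(mk(U,U)) = Y2.
Occurs check fails: U occurs in mk(one,U); the equation U = mk(one,U) has no finite solution.

NO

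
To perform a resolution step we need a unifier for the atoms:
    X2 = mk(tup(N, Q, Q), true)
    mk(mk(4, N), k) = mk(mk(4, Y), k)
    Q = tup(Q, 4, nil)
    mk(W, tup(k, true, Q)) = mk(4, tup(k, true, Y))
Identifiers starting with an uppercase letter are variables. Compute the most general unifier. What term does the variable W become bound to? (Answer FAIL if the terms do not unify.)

FAIL

Bind X2 := mk(tup(N, Q, Q), true); no other remaining equation mentions X2.
Decompose mk/2: mk(4, N) = mk(4, Y),  k = k.
Decompose mk/2: 4 = 4,  N = Y.
Delete trivial equation 4 = 4.
Bind N := Y; no other remaining equation mentions N. Substituting into the earlier binding gives X2 := mk(tup(Y, Q, Q), true).
Delete trivial equation k = k.
Occurs check fails: Q occurs in tup(Q, 4, nil); the equation Q = tup(Q, 4, nil) has no finite solution.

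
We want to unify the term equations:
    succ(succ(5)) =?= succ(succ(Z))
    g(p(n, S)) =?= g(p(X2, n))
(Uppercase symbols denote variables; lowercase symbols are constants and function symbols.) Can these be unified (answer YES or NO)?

Decompose succ/1: succ(5) =?= succ(Z).
Decompose succ/1: 5 =?= Z.
Bind Z := 5; no other remaining equation mentions Z.
Decompose g/1: p(n, S) =?= p(X2, n).
Decompose p/2: n =?= X2,  S =?= n.
Bind X2 := n; no other remaining equation mentions X2.
Bind S := n.
No equations remain and no clash or occurs-check failure arose, so a unifier exists.

YES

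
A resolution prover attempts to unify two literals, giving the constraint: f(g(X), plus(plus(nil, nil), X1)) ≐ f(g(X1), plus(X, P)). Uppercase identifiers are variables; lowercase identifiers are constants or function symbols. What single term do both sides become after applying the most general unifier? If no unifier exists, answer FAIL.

f(g(plus(nil, nil)), plus(plus(nil, nil), plus(nil, nil)))

Decompose f/2: g(X) ≐ g(X1),  plus(plus(nil, nil), X1) ≐ plus(X, P).
Decompose g/1: X ≐ X1.
Bind X := X1; substituting into the remaining equation gives: plus(plus(nil, nil), X1) ≐ plus(X1, P).
Decompose plus/2: plus(nil, nil) ≐ X1,  X1 ≐ P.
Bind X1 := plus(nil, nil); substituting into the remaining equation gives: plus(nil, nil) ≐ P. Substituting into the earlier binding gives X := plus(nil, nil).
Bind P := plus(nil, nil).
Applying the MGU to either side gives f(g(plus(nil, nil)), plus(plus(nil, nil), plus(nil, nil))).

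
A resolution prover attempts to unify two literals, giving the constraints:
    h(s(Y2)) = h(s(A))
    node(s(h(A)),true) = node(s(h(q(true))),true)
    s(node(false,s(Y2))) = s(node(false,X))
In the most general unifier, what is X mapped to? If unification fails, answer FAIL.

s(q(true))

Decompose h/1: s(Y2) = s(A).
Decompose s/1: Y2 = A.
Bind Y2 := A; substituting into the one remaining equation that mentions Y2 gives: s(node(false,s(A))) = s(node(false,X)).
Decompose node/2: s(h(A)) = s(h(q(true))),  true = true.
Decompose s/1: h(A) = h(q(true)).
Decompose h/1: A = q(true).
Bind A := q(true); substituting into the one remaining equation that mentions A gives: s(node(false,s(q(true)))) = s(node(false,X)). Substituting into the earlier binding gives Y2 := q(true).
Delete trivial equation true = true.
Decompose s/1: node(false,s(q(true))) = node(false,X).
Decompose node/2: false = false,  s(q(true)) = X.
Delete trivial equation false = false.
Bind X := s(q(true)).
MGU = { Y2 ↦ q(true), A ↦ q(true), X ↦ s(q(true)) }, so X ↦ s(q(true)).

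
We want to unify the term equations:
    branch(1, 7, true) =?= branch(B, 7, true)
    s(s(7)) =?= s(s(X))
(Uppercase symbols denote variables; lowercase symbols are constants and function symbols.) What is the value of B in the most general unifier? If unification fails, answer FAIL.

1

Decompose branch/3: 1 =?= B,  7 =?= 7,  true =?= true.
Bind B := 1; no other remaining equation mentions B.
Delete trivial equation 7 =?= 7.
Delete trivial equation true =?= true.
Decompose s/1: s(7) =?= s(X).
Decompose s/1: 7 =?= X.
Bind X := 7.
MGU = { B := 1, X := 7 }, so B := 1.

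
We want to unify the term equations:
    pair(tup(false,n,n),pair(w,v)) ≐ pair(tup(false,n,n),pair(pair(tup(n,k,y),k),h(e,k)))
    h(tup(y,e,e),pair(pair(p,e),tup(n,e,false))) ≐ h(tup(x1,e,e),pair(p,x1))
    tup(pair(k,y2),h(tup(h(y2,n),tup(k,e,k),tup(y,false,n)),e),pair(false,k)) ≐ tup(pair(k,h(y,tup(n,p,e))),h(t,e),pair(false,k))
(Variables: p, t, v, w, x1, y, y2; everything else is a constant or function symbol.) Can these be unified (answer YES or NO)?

NO

Decompose pair/2: tup(false,n,n) ≐ tup(false,n,n),  pair(w,v) ≐ pair(pair(tup(n,k,y),k),h(e,k)).
Delete trivial equation tup(false,n,n) ≐ tup(false,n,n).
Decompose pair/2: w ≐ pair(tup(n,k,y),k),  v ≐ h(e,k).
Bind w := pair(tup(n,k,y),k); no other remaining equation mentions w.
Bind v := h(e,k); no other remaining equation mentions v.
Decompose h/2: tup(y,e,e) ≐ tup(x1,e,e),  pair(pair(p,e),tup(n,e,false)) ≐ pair(p,x1).
Decompose tup/3: y ≐ x1,  e ≐ e,  e ≐ e.
Bind y := x1; substituting into the one remaining equation that mentions y gives: tup(pair(k,y2),h(tup(h(y2,n),tup(k,e,k),tup(x1,false,n)),e),pair(false,k)) ≐ tup(pair(k,h(x1,tup(n,p,e))),h(t,e),pair(false,k)). Substituting into the earlier binding gives w := pair(tup(n,k,x1),k).
Delete trivial equation e ≐ e.
Delete trivial equation e ≐ e.
Decompose pair/2: pair(p,e) ≐ p,  tup(n,e,false) ≐ x1.
Occurs check fails: p occurs in pair(p,e); the equation p ≐ pair(p,e) has no finite solution.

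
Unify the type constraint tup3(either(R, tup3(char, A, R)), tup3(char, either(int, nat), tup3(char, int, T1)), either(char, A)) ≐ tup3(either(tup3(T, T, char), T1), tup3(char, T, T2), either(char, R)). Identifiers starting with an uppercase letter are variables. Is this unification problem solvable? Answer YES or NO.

Decompose tup3/3: either(R, tup3(char, A, R)) ≐ either(tup3(T, T, char), T1),  tup3(char, either(int, nat), tup3(char, int, T1)) ≐ tup3(char, T, T2),  either(char, A) ≐ either(char, R).
Decompose either/2: R ≐ tup3(T, T, char),  tup3(char, A, R) ≐ T1.
Bind R := tup3(T, T, char); substituting into the 2 remaining equations that mention R gives: tup3(char, A, tup3(T, T, char)) ≐ T1,  either(char, A) ≐ either(char, tup3(T, T, char)).
Bind T1 := tup3(char, A, tup3(T, T, char)); substituting into the one remaining equation that mentions T1 gives: tup3(char, either(int, nat), tup3(char, int, tup3(char, A, tup3(T, T, char)))) ≐ tup3(char, T, T2).
Decompose tup3/3: char ≐ char,  either(int, nat) ≐ T,  tup3(char, int, tup3(char, A, tup3(T, T, char))) ≐ T2.
Delete trivial equation char ≐ char.
Bind T := either(int, nat); substituting into the remaining equations gives: tup3(char, int, tup3(char, A, tup3(either(int, nat), either(int, nat), char))) ≐ T2,  either(char, A) ≐ either(char, tup3(either(int, nat), either(int, nat), char)). Substituting into the earlier bindings gives R := tup3(either(int, nat), either(int, nat), char), T1 := tup3(char, A, tup3(either(int, nat), either(int, nat), char)).
Bind T2 := tup3(char, int, tup3(char, A, tup3(either(int, nat), either(int, nat), char))); no other remaining equation mentions T2.
Decompose either/2: char ≐ char,  A ≐ tup3(either(int, nat), either(int, nat), char).
Delete trivial equation char ≐ char.
Bind A := tup3(either(int, nat), either(int, nat), char). Substituting into the earlier bindings gives T1 := tup3(char, tup3(either(int, nat), either(int, nat), char), tup3(either(int, nat), either(int, nat), char)), T2 := tup3(char, int, tup3(char, tup3(either(int, nat), either(int, nat), char), tup3(either(int, nat), either(int, nat), char))).
No equations remain and no clash or occurs-check failure arose, so a unifier exists.

YES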